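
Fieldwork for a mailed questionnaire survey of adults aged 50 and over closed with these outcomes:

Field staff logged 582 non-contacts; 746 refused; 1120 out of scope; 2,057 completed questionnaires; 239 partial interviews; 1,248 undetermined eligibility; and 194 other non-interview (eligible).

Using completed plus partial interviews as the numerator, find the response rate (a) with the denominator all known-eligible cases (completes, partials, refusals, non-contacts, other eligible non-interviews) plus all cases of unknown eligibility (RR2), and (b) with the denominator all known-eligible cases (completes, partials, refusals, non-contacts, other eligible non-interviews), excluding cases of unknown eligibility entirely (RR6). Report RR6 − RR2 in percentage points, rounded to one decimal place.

Num = 2057 + 239 = 2296
Denom = 2057 + 239 + 746 + 582 + 194 + 1248 = 5066
RR2 = 2296 / 5066 = 0.4532
Denom = 2057 + 239 + 746 + 582 + 194 = 3818
RR6 = 2296 / 3818 = 0.6014
Difference = 60.14 − 45.32 = 14.82 percentage points

14.8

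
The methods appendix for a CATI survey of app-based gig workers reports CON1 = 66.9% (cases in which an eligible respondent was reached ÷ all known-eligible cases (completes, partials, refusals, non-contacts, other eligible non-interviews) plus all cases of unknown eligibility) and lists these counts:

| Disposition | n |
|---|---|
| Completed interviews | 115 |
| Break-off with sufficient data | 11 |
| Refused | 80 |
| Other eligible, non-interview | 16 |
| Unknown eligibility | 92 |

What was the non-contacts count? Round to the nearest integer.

18

Top = 115 + 11 + 80 + 16 = 222
CON1 = 222 / D = 0.669
D = 222 / 0.669 = 331.8
Remaining denominator categories sum to 314
non-contacts = 331.8 − 314 ≈ 18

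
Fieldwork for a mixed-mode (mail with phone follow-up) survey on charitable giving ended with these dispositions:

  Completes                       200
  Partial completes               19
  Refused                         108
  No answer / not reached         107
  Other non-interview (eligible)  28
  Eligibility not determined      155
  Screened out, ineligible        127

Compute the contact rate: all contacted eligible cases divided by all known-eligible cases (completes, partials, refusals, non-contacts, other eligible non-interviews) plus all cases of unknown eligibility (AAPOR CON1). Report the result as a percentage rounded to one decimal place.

57.5%

Top = 200 + 19 + 108 + 28 = 355
Denominator = 200 + 19 + 108 + 107 + 28 + 155 = 617
CON1 = 355 / 617 = 0.5754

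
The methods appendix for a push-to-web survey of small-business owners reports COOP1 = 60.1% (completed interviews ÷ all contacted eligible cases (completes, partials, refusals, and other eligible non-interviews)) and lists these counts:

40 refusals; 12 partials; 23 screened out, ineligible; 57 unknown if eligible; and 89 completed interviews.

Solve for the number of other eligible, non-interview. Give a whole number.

7

COOP1 = 89 / D = 0.601
D = 89 / 0.601 = 148.1
Other denominator terms total 141
other eligible, non-interview = 148.1 − 141 ≈ 7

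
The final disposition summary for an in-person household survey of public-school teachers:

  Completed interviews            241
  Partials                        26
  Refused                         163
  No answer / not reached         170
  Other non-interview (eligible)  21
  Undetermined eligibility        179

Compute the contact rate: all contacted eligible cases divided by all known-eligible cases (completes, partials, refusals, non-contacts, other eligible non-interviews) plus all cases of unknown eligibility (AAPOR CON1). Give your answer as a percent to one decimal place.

Top → 241 + 26 + 163 + 21 = 451
Base → 241 + 26 + 163 + 170 + 21 + 179 = 800
CON1 = 451 / 800 = 0.5637

56.4%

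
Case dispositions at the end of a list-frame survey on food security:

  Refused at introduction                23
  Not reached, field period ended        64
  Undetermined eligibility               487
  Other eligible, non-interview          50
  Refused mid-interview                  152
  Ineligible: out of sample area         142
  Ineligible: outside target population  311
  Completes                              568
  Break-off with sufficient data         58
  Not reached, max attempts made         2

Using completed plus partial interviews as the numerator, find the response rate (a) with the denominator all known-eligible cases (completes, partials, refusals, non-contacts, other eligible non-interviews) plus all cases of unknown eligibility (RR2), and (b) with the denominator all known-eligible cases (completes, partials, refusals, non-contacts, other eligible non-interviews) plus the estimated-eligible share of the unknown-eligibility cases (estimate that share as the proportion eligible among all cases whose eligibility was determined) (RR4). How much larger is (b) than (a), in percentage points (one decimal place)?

5.8

Refused = 23 + 152 = 175
Non-contacts = 64 + 2 = 66
Ineligible = 311 + 142 = 453
Num = 568 + 58 = 626
Base = 568 + 58 + 175 + 66 + 50 + 487 = 1404
RR2 = 626 / 1404 = 0.4459
Known eligible = 568 + 58 + 175 + 66 + 50 = 917
e = 917 / (917 + 453) = 917 / 1370 = 0.6693
e × U = 0.6693 × 487 = 325.95
Base = 917 + 325.95 = 1242.95
RR4 = 626 / 1242.95 = 0.5036
Difference = 50.36 − 44.59 = 5.77 percentage points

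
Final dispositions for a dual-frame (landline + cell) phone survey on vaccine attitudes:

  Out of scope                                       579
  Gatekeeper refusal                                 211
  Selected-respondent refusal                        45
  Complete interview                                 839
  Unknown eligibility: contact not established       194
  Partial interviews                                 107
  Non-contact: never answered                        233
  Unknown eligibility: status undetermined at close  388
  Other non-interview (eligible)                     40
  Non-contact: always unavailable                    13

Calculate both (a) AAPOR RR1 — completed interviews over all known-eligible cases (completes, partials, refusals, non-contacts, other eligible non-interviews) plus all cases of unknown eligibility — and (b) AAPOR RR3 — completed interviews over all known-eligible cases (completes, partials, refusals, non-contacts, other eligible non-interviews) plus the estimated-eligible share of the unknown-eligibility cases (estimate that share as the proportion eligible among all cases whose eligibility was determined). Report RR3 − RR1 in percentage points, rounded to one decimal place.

3.5

Declined to participate = 211 + 45 = 256
Never reached = 233 + 13 = 246
Eligibility not determined = 194 + 388 = 582
Num: 839
Denom: 839 + 107 + 256 + 246 + 40 + 582 = 2070
RR1 = 839 / 2070 = 0.4053
Eligible (known): 839 + 107 + 256 + 246 + 40 = 1488
e = 1488 / (1488 + 579) = 1488 / 2067 = 0.7199
Estimated eligible among unknowns: 0.7199 × 582 = 418.98
Denom: 1488 + 418.98 = 1906.98
RR3 = 839 / 1906.98 = 0.4400
Difference = 44.00 − 40.53 = 3.47 percentage points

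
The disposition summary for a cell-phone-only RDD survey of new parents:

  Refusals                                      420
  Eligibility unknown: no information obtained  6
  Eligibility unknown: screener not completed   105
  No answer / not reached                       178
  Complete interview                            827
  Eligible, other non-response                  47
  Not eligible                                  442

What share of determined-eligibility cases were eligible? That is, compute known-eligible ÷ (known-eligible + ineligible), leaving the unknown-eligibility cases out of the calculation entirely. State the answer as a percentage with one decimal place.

76.9%

Unknown if eligible = 105 + 6 = 111
Determined eligible → 827 + 420 + 178 + 47 = 1472
e = 1472 / (1472 + 442) = 1472 / 1914 = 0.7691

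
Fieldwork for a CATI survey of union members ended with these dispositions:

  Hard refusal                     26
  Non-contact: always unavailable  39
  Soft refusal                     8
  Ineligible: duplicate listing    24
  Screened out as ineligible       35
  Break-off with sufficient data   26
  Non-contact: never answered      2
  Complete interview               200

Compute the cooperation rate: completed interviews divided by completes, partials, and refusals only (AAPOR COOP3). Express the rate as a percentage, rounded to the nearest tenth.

Refused = 26 + 8 = 34
Non-contacts = 2 + 39 = 41
Ineligible = 35 + 24 = 59
Numerator → 200
Base → 200 + 26 + 34 = 260
COOP3 = 200 / 260 = 0.7692

76.9%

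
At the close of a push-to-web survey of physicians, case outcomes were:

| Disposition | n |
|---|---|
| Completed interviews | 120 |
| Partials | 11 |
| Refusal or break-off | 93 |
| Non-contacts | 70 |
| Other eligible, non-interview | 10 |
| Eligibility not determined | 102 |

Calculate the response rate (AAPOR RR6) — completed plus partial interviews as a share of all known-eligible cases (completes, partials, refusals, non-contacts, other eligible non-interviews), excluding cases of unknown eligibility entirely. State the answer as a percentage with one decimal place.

Top → 120 + 11 = 131
Denom → 120 + 11 + 93 + 70 + 10 = 304
RR6 = 131 / 304 = 0.4309

43.1%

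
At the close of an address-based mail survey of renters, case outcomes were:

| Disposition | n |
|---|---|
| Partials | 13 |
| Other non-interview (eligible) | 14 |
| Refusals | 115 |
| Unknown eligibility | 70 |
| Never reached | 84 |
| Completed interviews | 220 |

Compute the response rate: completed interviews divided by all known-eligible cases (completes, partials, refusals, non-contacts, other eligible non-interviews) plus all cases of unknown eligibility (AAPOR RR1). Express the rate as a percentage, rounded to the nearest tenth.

Top → 220
Denominator → 220 + 13 + 115 + 84 + 14 + 70 = 516
RR1 = 220 / 516 = 0.4264

42.6%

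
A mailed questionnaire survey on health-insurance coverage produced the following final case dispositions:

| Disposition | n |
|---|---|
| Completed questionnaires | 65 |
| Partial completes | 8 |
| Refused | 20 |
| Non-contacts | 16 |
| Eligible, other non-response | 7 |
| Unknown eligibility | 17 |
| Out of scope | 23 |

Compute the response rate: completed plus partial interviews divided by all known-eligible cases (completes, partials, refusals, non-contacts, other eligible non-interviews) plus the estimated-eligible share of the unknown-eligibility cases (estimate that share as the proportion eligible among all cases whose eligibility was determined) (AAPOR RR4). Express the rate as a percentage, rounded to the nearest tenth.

56.1%

Num: 65 + 8 = 73
Known eligible: 65 + 8 + 20 + 16 + 7 = 116
e = 116 / (116 + 23) = 116 / 139 = 0.8345
e × U: 0.8345 × 17 = 14.19
Denom: 116 + 14.19 = 130.19
RR4 = 73 / 130.19 = 0.5607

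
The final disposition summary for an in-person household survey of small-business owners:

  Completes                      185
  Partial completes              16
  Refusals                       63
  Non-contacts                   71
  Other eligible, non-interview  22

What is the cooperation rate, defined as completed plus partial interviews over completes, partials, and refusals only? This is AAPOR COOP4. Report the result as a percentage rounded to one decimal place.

76.1%

Num: 185 + 16 = 201
Denominator: 185 + 16 + 63 = 264
COOP4 = 201 / 264 = 0.7614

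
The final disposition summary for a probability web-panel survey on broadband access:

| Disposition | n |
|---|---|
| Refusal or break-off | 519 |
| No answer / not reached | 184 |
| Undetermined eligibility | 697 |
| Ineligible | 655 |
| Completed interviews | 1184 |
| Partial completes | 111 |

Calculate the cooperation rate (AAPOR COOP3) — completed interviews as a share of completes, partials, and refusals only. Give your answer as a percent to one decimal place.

65.3%

Num: 1184
Denominator: 1184 + 111 + 519 = 1814
COOP3 = 1184 / 1814 = 0.6527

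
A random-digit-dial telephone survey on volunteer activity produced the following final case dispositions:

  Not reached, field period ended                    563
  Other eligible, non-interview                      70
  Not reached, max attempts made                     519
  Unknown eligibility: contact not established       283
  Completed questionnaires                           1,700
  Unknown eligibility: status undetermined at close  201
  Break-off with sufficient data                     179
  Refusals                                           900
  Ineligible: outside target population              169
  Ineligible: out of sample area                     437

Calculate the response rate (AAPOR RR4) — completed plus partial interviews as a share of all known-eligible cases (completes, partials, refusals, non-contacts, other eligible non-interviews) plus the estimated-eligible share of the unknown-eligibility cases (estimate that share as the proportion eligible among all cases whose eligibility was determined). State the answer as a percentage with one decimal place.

Never reached = 563 + 519 = 1082
Unknown eligibility = 283 + 201 = 484
Ineligible = 169 + 437 = 606
Top = 1700 + 179 = 1879
Eligible (known) = 1700 + 179 + 900 + 1082 + 70 = 3931
e = 3931 / (3931 + 606) = 3931 / 4537 = 0.8664
Eligible share of unknowns = 0.8664 × 484 = 419.34
Base = 3931 + 419.34 = 4350.34
RR4 = 1879 / 4350.34 = 0.4319

43.2%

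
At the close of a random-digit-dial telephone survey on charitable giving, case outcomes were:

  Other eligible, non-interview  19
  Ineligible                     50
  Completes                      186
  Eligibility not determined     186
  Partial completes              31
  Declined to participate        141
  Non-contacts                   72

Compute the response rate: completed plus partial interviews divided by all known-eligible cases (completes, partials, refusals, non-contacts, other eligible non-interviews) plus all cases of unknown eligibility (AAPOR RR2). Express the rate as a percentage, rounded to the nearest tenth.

Top → 186 + 31 = 217
Base → 186 + 31 + 141 + 72 + 19 + 186 = 635
RR2 = 217 / 635 = 0.3417

34.2%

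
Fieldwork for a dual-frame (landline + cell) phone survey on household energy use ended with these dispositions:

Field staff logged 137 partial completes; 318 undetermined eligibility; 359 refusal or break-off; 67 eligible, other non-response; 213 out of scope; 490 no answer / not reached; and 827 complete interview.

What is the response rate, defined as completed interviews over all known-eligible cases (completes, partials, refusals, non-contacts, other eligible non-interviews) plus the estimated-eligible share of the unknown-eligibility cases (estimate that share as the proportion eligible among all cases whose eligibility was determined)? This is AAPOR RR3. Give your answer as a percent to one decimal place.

Top: 827
Known eligible: 827 + 137 + 359 + 490 + 67 = 1880
e = 1880 / (1880 + 213) = 1880 / 2093 = 0.8982
Estimated eligible among unknowns: 0.8982 × 318 = 285.63
Base: 1880 + 285.63 = 2165.63
RR3 = 827 / 2165.63 = 0.3819

38.2%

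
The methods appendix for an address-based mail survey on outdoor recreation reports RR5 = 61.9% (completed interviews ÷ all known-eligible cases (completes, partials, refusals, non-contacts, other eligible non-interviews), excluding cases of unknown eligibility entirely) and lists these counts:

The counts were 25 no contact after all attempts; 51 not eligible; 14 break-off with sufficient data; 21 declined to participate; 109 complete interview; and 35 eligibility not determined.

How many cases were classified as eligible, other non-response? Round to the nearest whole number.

7

RR5 = 109 / D = 0.619
D = 109 / 0.619 = 176.1
Rest of base = 169
eligible, other non-response = 176.1 − 169 ≈ 7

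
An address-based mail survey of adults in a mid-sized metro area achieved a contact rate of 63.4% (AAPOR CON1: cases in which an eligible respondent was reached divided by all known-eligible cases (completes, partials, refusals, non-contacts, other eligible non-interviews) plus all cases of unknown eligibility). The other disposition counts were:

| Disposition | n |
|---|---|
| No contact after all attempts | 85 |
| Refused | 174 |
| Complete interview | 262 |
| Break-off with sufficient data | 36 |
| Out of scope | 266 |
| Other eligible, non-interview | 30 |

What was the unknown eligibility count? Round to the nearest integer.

Numerator = 262 + 36 + 174 + 30 = 502
CON1 = 502 / D = 0.634
D = 502 / 0.634 = 791.8
Rest of base = 587
unknown eligibility = 791.8 − 587 ≈ 205

205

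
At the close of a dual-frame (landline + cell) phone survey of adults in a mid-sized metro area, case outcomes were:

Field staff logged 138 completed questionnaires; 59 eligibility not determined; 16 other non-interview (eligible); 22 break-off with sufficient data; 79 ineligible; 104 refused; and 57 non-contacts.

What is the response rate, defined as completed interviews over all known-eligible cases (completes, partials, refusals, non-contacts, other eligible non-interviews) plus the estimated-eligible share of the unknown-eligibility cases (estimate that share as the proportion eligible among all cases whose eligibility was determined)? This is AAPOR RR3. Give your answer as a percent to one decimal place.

Top → 138
Eligible (known) → 138 + 22 + 104 + 57 + 16 = 337
e = 337 / (337 + 79) = 337 / 416 = 0.8101
e × U → 0.8101 × 59 = 47.80
Denom → 337 + 47.80 = 384.80
RR3 = 138 / 384.80 = 0.3586

35.9%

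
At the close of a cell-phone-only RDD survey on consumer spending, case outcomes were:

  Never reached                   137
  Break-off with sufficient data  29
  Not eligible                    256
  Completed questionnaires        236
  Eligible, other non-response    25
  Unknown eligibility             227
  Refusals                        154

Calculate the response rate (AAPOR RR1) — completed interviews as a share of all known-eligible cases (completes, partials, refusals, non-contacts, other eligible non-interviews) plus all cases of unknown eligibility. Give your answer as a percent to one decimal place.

29.2%

Num = 236
Base = 236 + 29 + 154 + 137 + 25 + 227 = 808
RR1 = 236 / 808 = 0.2921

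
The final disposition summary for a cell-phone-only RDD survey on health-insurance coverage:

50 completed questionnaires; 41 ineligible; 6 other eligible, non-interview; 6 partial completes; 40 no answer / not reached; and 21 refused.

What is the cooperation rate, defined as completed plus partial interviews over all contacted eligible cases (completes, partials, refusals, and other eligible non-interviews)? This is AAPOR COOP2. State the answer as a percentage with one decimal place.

Top → 50 + 6 = 56
Base → 50 + 6 + 21 + 6 = 83
COOP2 = 56 / 83 = 0.6747

67.5%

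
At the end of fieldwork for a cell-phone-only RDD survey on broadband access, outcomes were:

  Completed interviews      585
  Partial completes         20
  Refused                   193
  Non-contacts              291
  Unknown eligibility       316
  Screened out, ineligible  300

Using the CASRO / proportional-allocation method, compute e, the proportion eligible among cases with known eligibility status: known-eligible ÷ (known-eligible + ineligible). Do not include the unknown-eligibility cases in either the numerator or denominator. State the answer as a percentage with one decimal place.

78.4%

Eligible (known): 585 + 20 + 193 + 291 = 1089
e = 1089 / (1089 + 300) = 1089 / 1389 = 0.7840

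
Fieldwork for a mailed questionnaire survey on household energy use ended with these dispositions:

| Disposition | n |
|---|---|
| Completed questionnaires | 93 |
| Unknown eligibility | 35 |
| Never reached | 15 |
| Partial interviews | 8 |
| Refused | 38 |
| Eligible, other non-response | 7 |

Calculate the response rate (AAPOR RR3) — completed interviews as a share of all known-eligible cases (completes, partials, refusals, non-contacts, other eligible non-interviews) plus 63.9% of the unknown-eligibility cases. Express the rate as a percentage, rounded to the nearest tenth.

Numerator: 93
Eligible (known): 93 + 8 + 38 + 15 + 7 = 161
Estimated eligible among unknowns: 0.6390 × 35 = 22.37
Denominator: 161 + 22.37 = 183.37
RR3 = 93 / 183.37 = 0.5072

50.7%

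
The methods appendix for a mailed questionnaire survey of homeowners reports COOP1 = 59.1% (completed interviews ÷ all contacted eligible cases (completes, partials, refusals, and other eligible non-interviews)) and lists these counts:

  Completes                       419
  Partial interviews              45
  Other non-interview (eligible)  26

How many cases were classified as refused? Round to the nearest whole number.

COOP1 = 419 / D = 0.591
D = 419 / 0.591 = 709.0
Other denominator terms total 490
refused = 709.0 − 490 ≈ 219

219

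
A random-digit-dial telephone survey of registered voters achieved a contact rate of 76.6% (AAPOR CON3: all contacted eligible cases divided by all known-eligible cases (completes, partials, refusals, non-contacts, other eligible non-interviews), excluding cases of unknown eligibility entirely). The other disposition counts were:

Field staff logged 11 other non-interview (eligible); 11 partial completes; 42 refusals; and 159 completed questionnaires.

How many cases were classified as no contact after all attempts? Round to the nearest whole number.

68

Numerator = 159 + 11 + 42 + 11 = 223
CON3 = 223 / D = 0.766
D = 223 / 0.766 = 291.1
Rest of base = 223
no contact after all attempts = 291.1 − 223 ≈ 68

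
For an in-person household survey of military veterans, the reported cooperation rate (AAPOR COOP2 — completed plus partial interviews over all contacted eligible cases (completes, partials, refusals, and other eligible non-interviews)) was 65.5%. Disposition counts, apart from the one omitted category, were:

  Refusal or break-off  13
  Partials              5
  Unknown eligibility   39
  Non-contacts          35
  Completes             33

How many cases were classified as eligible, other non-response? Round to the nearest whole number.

Numerator → 33 + 5 = 38
COOP2 = 38 / D = 0.655
D = 38 / 0.655 = 58.0
Remaining denominator categories sum to 51
eligible, other non-response = 58.0 − 51 ≈ 7

7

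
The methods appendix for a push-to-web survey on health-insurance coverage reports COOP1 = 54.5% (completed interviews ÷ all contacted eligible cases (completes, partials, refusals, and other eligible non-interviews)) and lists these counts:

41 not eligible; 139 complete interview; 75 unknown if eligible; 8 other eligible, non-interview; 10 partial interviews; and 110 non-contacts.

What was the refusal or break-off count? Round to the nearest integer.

COOP1 = 139 / D = 0.545
D = 139 / 0.545 = 255.0
Remaining denominator categories sum to 157
refusal or break-off = 255.0 − 157 ≈ 98

98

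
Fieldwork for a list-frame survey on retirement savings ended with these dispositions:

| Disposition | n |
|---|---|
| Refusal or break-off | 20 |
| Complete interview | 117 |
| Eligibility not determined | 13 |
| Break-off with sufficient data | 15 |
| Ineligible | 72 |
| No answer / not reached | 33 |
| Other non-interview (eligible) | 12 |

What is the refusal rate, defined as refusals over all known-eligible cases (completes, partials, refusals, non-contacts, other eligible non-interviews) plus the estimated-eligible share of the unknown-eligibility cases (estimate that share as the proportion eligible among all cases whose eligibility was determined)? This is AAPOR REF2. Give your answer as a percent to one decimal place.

9.7%

Top: 20
Determined eligible: 117 + 15 + 20 + 33 + 12 = 197
e = 197 / (197 + 72) = 197 / 269 = 0.7323
e × U: 0.7323 × 13 = 9.52
Base: 197 + 9.52 = 206.52
REF2 = 20 / 206.52 = 0.0968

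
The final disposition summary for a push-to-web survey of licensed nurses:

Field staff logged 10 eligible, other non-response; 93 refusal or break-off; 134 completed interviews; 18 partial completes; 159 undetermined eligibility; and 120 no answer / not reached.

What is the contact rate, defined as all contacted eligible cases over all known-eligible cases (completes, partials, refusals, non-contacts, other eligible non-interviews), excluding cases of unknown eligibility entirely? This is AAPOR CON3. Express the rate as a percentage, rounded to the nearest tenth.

Top: 134 + 18 + 93 + 10 = 255
Denom: 134 + 18 + 93 + 120 + 10 = 375
CON3 = 255 / 375 = 0.6800

68.0%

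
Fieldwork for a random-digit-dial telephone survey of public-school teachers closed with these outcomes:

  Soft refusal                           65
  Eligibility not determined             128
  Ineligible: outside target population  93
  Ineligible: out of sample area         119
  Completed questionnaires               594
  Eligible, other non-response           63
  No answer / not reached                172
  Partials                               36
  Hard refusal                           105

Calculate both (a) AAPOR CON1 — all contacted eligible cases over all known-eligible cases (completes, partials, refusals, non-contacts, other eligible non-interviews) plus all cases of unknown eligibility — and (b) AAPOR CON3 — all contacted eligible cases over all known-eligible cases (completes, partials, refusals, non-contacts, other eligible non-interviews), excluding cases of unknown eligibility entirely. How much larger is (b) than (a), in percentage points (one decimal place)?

Declined to participate = 105 + 65 = 170
Ineligible = 93 + 119 = 212
Numerator: 594 + 36 + 170 + 63 = 863
Denominator: 594 + 36 + 170 + 172 + 63 + 128 = 1163
CON1 = 863 / 1163 = 0.7420
Denominator: 594 + 36 + 170 + 172 + 63 = 1035
CON3 = 863 / 1035 = 0.8338
Difference = 83.38 − 74.20 = 9.18 percentage points

9.2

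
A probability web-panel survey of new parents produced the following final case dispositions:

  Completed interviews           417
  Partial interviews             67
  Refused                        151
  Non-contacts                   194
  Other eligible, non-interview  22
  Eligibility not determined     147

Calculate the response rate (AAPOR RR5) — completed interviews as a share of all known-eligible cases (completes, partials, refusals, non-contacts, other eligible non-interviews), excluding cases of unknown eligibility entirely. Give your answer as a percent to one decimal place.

49.0%

Numerator: 417
Denominator: 417 + 67 + 151 + 194 + 22 = 851
RR5 = 417 / 851 = 0.4900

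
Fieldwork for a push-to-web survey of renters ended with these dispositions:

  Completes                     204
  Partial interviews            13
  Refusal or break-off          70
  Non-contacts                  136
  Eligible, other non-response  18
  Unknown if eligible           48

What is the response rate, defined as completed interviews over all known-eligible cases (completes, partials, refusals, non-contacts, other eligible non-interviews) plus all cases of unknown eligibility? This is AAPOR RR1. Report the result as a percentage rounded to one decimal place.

41.7%

Top → 204
Denom → 204 + 13 + 70 + 136 + 18 + 48 = 489
RR1 = 204 / 489 = 0.4172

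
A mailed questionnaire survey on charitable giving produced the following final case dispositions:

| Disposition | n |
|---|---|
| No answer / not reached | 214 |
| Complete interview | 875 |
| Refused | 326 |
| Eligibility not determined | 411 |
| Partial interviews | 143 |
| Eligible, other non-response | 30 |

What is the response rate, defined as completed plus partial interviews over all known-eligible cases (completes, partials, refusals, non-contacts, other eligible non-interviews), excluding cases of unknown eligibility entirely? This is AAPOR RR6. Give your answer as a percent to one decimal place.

Numerator = 875 + 143 = 1018
Base = 875 + 143 + 326 + 214 + 30 = 1588
RR6 = 1018 / 1588 = 0.6411

64.1%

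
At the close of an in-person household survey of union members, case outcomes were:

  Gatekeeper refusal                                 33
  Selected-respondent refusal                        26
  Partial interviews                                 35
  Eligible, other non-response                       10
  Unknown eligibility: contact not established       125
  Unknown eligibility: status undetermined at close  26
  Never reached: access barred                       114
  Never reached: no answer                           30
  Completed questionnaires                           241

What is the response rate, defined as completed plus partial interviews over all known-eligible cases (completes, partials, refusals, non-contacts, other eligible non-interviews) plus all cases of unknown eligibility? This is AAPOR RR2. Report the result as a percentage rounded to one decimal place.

Refusal or break-off = 33 + 26 = 59
Never reached = 30 + 114 = 144
Undetermined eligibility = 125 + 26 = 151
Num → 241 + 35 = 276
Denominator → 241 + 35 + 59 + 144 + 10 + 151 = 640
RR2 = 276 / 640 = 0.4313

43.1%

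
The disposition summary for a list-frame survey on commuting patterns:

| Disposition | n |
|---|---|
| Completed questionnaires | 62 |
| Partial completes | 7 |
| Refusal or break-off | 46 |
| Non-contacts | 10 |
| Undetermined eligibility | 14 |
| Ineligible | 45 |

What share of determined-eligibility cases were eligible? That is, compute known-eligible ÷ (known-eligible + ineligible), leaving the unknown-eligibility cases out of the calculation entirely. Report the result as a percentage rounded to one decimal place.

73.5%

Determined eligible → 62 + 7 + 46 + 10 = 125
e = 125 / (125 + 45) = 125 / 170 = 0.7353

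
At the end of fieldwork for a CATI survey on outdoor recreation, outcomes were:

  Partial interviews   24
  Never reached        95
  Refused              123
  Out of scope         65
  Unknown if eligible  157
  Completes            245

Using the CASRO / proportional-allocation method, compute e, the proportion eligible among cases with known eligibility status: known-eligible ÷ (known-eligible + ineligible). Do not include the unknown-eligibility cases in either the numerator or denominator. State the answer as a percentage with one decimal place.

88.2%

Known eligible → 245 + 24 + 123 + 95 = 487
e = 487 / (487 + 65) = 487 / 552 = 0.8822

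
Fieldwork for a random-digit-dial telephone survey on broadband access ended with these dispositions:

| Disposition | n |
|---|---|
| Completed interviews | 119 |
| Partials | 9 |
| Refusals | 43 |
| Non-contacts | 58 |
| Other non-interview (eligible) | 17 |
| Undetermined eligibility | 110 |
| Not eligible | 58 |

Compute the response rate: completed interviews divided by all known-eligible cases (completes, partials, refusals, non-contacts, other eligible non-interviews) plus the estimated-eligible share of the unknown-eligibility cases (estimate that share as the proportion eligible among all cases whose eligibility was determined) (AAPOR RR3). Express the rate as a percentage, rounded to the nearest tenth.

Numerator → 119
Determined eligible → 119 + 9 + 43 + 58 + 17 = 246
e = 246 / (246 + 58) = 246 / 304 = 0.8092
Estimated eligible among unknowns → 0.8092 × 110 = 89.01
Denominator → 246 + 89.01 = 335.01
RR3 = 119 / 335.01 = 0.3552

35.5%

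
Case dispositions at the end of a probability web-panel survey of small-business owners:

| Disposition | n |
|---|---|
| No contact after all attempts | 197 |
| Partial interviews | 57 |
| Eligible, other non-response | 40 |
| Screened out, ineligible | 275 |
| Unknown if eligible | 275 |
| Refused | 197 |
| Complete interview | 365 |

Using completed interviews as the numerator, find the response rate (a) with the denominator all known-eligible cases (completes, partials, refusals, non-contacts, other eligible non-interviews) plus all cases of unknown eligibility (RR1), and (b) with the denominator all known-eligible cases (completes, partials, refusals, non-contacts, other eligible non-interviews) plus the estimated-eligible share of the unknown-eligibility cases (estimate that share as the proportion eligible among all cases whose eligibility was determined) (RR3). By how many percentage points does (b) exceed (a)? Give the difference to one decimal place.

2.0

Numerator: 365
Denominator: 365 + 57 + 197 + 197 + 40 + 275 = 1131
RR1 = 365 / 1131 = 0.3227
Determined eligible: 365 + 57 + 197 + 197 + 40 = 856
e = 856 / (856 + 275) = 856 / 1131 = 0.7569
Estimated eligible among unknowns: 0.7569 × 275 = 208.15
Denominator: 856 + 208.15 = 1064.15
RR3 = 365 / 1064.15 = 0.3430
Difference = 34.30 − 32.27 = 2.03 percentage points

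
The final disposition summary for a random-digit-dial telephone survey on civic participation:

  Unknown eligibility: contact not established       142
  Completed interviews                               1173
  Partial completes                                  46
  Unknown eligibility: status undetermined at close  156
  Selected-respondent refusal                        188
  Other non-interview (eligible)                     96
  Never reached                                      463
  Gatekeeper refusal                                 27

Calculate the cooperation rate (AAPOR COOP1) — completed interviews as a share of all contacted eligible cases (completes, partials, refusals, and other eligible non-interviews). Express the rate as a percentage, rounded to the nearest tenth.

Declined to participate = 27 + 188 = 215
Undetermined eligibility = 142 + 156 = 298
Top = 1173
Base = 1173 + 46 + 215 + 96 = 1530
COOP1 = 1173 / 1530 = 0.7667

76.7%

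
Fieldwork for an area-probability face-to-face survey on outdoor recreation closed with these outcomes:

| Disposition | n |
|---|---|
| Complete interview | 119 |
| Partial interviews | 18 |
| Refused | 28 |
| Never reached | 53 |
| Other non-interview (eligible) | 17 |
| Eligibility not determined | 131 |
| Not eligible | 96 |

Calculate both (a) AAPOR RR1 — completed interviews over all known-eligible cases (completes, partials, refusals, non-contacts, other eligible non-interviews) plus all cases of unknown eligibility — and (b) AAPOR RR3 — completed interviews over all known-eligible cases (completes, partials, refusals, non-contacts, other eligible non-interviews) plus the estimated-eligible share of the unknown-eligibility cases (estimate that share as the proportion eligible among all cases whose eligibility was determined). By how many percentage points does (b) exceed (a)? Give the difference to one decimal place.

Numerator → 119
Base → 119 + 18 + 28 + 53 + 17 + 131 = 366
RR1 = 119 / 366 = 0.3251
Eligible (known) → 119 + 18 + 28 + 53 + 17 = 235
e = 235 / (235 + 96) = 235 / 331 = 0.7100
Eligible share of unknowns → 0.7100 × 131 = 93.01
Base → 235 + 93.01 = 328.01
RR3 = 119 / 328.01 = 0.3628
Difference = 36.28 − 32.51 = 3.77 percentage points

3.8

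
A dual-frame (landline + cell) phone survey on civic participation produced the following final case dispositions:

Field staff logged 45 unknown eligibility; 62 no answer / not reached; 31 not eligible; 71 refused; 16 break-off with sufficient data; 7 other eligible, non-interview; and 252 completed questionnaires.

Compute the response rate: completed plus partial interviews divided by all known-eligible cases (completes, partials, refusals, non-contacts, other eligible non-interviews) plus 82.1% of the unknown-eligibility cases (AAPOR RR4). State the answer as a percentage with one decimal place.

60.2%

Top → 252 + 16 = 268
Known eligible → 252 + 16 + 71 + 62 + 7 = 408
Estimated eligible among unknowns → 0.8210 × 45 = 36.95
Denominator → 408 + 36.95 = 444.95
RR4 = 268 / 444.95 = 0.6023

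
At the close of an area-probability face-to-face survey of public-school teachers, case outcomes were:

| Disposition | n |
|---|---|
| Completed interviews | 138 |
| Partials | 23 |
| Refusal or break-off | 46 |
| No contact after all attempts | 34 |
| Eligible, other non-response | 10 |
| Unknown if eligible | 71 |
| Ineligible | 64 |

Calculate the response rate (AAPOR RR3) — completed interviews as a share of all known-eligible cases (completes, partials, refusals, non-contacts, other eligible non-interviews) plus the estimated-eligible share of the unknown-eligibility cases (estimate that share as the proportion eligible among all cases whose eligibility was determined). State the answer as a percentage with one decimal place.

44.9%

Top → 138
Determined eligible → 138 + 23 + 46 + 34 + 10 = 251
e = 251 / (251 + 64) = 251 / 315 = 0.7968
Eligible share of unknowns → 0.7968 × 71 = 56.57
Denominator → 251 + 56.57 = 307.57
RR3 = 138 / 307.57 = 0.4487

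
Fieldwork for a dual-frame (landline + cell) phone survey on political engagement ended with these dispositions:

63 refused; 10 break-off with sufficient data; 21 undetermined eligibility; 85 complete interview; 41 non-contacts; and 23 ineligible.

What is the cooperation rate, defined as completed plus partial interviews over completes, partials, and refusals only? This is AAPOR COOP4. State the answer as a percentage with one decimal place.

Num → 85 + 10 = 95
Denominator → 85 + 10 + 63 = 158
COOP4 = 95 / 158 = 0.6013

60.1%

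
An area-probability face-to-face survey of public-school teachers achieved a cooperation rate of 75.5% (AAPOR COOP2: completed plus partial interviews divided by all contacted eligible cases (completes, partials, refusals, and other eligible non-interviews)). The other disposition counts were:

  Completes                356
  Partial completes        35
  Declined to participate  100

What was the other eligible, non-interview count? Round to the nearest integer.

Numerator = 356 + 35 = 391
COOP2 = 391 / D = 0.755
D = 391 / 0.755 = 517.9
Remaining denominator categories sum to 491
other eligible, non-interview = 517.9 − 491 ≈ 27

27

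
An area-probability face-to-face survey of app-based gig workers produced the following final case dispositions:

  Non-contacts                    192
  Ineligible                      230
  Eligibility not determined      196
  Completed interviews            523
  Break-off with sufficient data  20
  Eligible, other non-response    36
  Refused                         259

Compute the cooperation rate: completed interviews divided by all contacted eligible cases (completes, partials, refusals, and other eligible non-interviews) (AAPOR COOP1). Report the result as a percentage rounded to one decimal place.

62.4%

Top: 523
Base: 523 + 20 + 259 + 36 = 838
COOP1 = 523 / 838 = 0.6241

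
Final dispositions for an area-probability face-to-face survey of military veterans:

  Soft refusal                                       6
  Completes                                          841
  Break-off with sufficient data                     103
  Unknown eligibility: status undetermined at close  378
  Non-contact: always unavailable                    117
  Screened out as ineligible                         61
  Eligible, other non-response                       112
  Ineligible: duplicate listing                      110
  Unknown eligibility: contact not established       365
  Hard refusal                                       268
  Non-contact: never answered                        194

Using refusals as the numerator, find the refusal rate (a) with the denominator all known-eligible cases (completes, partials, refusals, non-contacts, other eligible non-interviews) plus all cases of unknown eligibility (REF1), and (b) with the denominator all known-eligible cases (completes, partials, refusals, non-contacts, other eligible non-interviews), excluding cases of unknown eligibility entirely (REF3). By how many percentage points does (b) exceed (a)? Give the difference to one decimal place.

Refused = 268 + 6 = 274
No answer / not reached = 194 + 117 = 311
Unknown if eligible = 365 + 378 = 743
Out of scope = 61 + 110 = 171
Top = 274
Base = 841 + 103 + 274 + 311 + 112 + 743 = 2384
REF1 = 274 / 2384 = 0.1149
Base = 841 + 103 + 274 + 311 + 112 = 1641
REF3 = 274 / 1641 = 0.1670
Difference = 16.70 − 11.49 = 5.21 percentage points

5.2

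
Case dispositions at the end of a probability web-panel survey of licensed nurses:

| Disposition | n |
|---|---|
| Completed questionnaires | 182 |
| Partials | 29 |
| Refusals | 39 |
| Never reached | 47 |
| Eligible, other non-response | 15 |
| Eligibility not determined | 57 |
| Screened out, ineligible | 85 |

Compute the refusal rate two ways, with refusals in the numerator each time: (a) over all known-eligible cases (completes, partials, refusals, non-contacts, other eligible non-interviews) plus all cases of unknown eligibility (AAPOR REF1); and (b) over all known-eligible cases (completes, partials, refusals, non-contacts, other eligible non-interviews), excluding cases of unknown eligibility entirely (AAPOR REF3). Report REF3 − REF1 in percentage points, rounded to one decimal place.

Numerator → 39
Base → 182 + 29 + 39 + 47 + 15 + 57 = 369
REF1 = 39 / 369 = 0.1057
Base → 182 + 29 + 39 + 47 + 15 = 312
REF3 = 39 / 312 = 0.1250
Difference = 12.50 − 10.57 = 1.93 percentage points

1.9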